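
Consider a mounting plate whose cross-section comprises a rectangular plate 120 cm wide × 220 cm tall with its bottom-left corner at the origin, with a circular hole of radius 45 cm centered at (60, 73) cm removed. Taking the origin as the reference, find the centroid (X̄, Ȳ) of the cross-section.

X̄ = 60.00 cm, Ȳ = 121.75 cm

plate: A = 120 × 220 = 26400.00, centroid at (60.00, 110.00).
hole: A = −π·45² = -6361.73, centroid at (60.00, 73.00).
ΣA = 20038.27 cm²
ΣAX̄ = (26400.00)(60.00) + (-6361.73)(60.00) = 1202296.49 cm³
ΣAȲ = (26400.00)(110.00) + (-6361.73)(73.00) = 2439594.07 cm³
X̄ = 1202296.49 / 20038.27 = 60.00 cm
Ȳ = 2439594.07 / 20038.27 = 121.75 cm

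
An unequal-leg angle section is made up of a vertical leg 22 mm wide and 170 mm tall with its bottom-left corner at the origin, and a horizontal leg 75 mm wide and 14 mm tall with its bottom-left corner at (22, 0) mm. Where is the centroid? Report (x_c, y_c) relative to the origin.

vertical leg: A = 22 × 170 = 3740.00, centroid at (11.00, 85.00).
horizontal leg: A = 75 × 14 = 1050.00, centroid at (59.50, 7.00).
ΣA = 4790.00 mm²
ΣAx_c = (3740.00)(11.00) + (1050.00)(59.50) = 103615.00 mm³
ΣAy_c = (3740.00)(85.00) + (1050.00)(7.00) = 325250.00 mm³
x_c = 103615.00 / 4790.00 = 21.63 mm
y_c = 325250.00 / 4790.00 = 67.90 mm

x_c = 21.63 mm, y_c = 67.90 mm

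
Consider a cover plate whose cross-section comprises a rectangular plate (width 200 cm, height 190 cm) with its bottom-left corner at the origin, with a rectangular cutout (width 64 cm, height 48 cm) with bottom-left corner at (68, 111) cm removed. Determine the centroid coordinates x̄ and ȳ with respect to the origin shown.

x̄ = 100.00 cm, ȳ = 91.48 cm

Part | A | x̄ᵢ | ȳᵢ | A·x̄ᵢ | A·ȳᵢ
plate | 38000.00 | 100.00 | 95.00 | 3800000.00 | 3610000.00
hole | -3072.00 | 100.00 | 135.00 | -307200.00 | -414720.00
Σ | 34928.00 |  |  | 3492800.00 | 3195280.00
x̄ = 3492800.00 / 34928.00 = 100.00 cm
ȳ = 3195280.00 / 34928.00 = 91.48 cm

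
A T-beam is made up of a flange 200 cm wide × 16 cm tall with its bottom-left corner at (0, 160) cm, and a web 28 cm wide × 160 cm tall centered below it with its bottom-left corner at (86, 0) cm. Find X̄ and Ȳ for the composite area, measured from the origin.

web: A = 28 × 160 = 4480.00, centroid at (100.00, 80.00).
flange: A = 200 × 16 = 3200.00, centroid at (100.00, 168.00).
ΣA = 7680.00 cm²
ΣAX̄ = (4480.00)(100.00) + (3200.00)(100.00) = 768000.00 cm³
ΣAȲ = (4480.00)(80.00) + (3200.00)(168.00) = 896000.00 cm³
X̄ = 768000.00 / 7680.00 = 100.00 cm
Ȳ = 896000.00 / 7680.00 = 116.67 cm

X̄ = 100.00 cm, Ȳ = 116.67 cm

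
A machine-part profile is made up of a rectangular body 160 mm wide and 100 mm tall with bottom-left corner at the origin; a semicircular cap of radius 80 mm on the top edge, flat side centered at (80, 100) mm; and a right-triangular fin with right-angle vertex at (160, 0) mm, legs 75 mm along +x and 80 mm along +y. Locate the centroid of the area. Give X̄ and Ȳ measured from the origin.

rectangular body: A = 160 × 100 = 16000.00, centroid at (80.00, 50.00).
semicircular top: A = ½π·80² = 10053.10, centroid at (80.00, 133.95).
triangular fin: A = ½·75·80 = 3000.00, centroid at (185.00, 26.67).
ΣA = 29053.10 mm²
ΣAX̄ = (16000.00)(80.00) + (10053.10)(80.00) + (3000.00)(185.00) = 2639247.72 mm³
ΣAȲ = (16000.00)(50.00) + (10053.10)(133.95) + (3000.00)(26.67) = 2226642.98 mm³
X̄ = 2639247.72 / 29053.10 = 90.84 mm
Ȳ = 2226642.98 / 29053.10 = 76.64 mm

X̄ = 90.84 mm, Ȳ = 76.64 mm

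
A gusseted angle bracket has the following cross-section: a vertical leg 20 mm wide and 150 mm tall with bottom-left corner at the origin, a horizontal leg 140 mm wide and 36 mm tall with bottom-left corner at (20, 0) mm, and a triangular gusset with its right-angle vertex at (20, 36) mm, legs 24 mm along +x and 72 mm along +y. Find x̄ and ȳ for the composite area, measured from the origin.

x̄ = 57.03 mm, ȳ = 41.28 mm

vertical leg: A = 20 × 150 = 3000.00, centroid at (10.00, 75.00).
horizontal leg: A = 140 × 36 = 5040.00, centroid at (90.00, 18.00).
gusset: A = ½·24·72 = 864.00, centroid at (28.00, 60.00).
ΣA = 8904.00 mm², ΣAx̄ = 507792.00 mm³, ΣAȳ = 367560.00 mm³.
x̄ = 507792.00/8904.00 = 57.03 mm; ȳ = 367560.00/8904.00 = 41.28 mm.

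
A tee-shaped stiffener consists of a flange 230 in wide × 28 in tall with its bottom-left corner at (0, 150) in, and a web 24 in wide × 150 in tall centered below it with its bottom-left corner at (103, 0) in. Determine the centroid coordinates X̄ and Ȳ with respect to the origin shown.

web: A = 24 × 150 = 3600.00, centroid at (115.00, 75.00).
flange: A = 230 × 28 = 6440.00, centroid at (115.00, 164.00).
ΣA = 10040.00 in², ΣAX̄ = 1154600.00 in³, ΣAȲ = 1326160.00 in³.
X̄ = 1154600.00/10040.00 = 115.00 in; Ȳ = 1326160.00/10040.00 = 132.09 in.

X̄ = 115.00 in, Ȳ = 132.09 in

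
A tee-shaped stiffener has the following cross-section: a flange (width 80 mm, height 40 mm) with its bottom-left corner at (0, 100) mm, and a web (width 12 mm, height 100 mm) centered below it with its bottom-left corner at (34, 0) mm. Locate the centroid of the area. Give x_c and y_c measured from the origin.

x_c = 40.00 mm, y_c = 100.91 mm

web: A = 12 × 100 = 1200.00, centroid at (40.00, 50.00).
flange: A = 80 × 40 = 3200.00, centroid at (40.00, 120.00).
ΣA = 4400.00 mm², ΣAx_c = 176000.00 mm³, ΣAy_c = 444000.00 mm³.
x_c = 176000.00/4400.00 = 40.00 mm; y_c = 444000.00/4400.00 = 100.91 mm.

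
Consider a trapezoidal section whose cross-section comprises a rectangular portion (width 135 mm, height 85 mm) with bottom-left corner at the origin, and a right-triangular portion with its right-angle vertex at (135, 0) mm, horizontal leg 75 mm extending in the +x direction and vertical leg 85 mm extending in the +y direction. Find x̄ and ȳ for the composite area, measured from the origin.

x̄ = 87.61 mm, ȳ = 39.42 mm

Part | A | x̄ᵢ | ȳᵢ | A·x̄ᵢ | A·ȳᵢ
rectangular portion | 11475.00 | 67.50 | 42.50 | 774562.50 | 487687.50
triangular portion | 3187.50 | 160.00 | 28.33 | 510000.00 | 90312.50
Σ | 14662.50 |  |  | 1284562.50 | 578000.00
x̄ = 1284562.50 / 14662.50 = 87.61 mm
ȳ = 578000.00 / 14662.50 = 39.42 mm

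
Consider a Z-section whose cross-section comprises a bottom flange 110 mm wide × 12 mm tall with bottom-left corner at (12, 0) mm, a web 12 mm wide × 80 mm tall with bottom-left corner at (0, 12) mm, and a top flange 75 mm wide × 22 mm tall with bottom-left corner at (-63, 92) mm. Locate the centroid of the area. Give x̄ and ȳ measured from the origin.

Part | A | x̄ᵢ | ȳᵢ | A·x̄ᵢ | A·ȳᵢ
bottom flange | 1320.00 | 67.00 | 6.00 | 88440.00 | 7920.00
web | 960.00 | 6.00 | 52.00 | 5760.00 | 49920.00
top flange | 1650.00 | -25.50 | 103.00 | -42075.00 | 169950.00
Σ | 3930.00 |  |  | 52125.00 | 227790.00
x̄ = 52125.00 / 3930.00 = 13.26 mm
ȳ = 227790.00 / 3930.00 = 57.96 mm

x̄ = 13.26 mm, ȳ = 57.96 mm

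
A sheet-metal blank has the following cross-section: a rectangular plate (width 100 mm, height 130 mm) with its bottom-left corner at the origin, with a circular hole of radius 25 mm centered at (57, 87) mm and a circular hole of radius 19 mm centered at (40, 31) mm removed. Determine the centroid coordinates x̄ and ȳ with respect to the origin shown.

plate: A = 100 × 130 = 13000.00, centroid at (50.00, 65.00).
hole 1: A = −π·25² = -1963.50, centroid at (57.00, 87.00).
hole 2: A = −π·19² = -1134.11, centroid at (40.00, 31.00).
ΣA = 9902.39 mm², ΣAx̄ = 492716.16 mm³, ΣAȳ = 639018.34 mm³.
x̄ = 492716.16/9902.39 = 49.76 mm; ȳ = 639018.34/9902.39 = 64.53 mm.

x̄ = 49.76 mm, ȳ = 64.53 mm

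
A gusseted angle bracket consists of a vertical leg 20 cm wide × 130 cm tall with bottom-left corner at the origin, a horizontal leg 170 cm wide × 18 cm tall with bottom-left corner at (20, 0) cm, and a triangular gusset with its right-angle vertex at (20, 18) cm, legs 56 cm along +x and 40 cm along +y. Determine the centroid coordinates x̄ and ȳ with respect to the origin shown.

vertical leg: A = 20 × 130 = 2600.00, centroid at (10.00, 65.00).
horizontal leg: A = 170 × 18 = 3060.00, centroid at (105.00, 9.00).
gusset: A = ½·56·40 = 1120.00, centroid at (38.67, 31.33).
ΣA = 6780.00 cm², ΣAx̄ = 390606.67 cm³, ΣAȳ = 231633.33 cm³.
x̄ = 390606.67/6780.00 = 57.61 cm; ȳ = 231633.33/6780.00 = 34.16 cm.

x̄ = 57.61 cm, ȳ = 34.16 cm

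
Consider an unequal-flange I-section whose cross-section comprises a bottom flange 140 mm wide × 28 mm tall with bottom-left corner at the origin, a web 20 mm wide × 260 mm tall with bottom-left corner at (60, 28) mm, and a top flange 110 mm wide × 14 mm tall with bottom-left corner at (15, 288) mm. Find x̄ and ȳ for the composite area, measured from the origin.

bottom flange: A = 140 × 28 = 3920.00, centroid at (70.00, 14.00).
web: A = 20 × 260 = 5200.00, centroid at (70.00, 158.00).
top flange: A = 110 × 14 = 1540.00, centroid at (70.00, 295.00).
ΣA = 10660.00 mm²
ΣAx̄ = (3920.00)(70.00) + (5200.00)(70.00) + (1540.00)(70.00) = 746200.00 mm³
ΣAȳ = (3920.00)(14.00) + (5200.00)(158.00) + (1540.00)(295.00) = 1330780.00 mm³
x̄ = 746200.00 / 10660.00 = 70.00 mm
ȳ = 1330780.00 / 10660.00 = 124.84 mm

x̄ = 70.00 mm, ȳ = 124.84 mm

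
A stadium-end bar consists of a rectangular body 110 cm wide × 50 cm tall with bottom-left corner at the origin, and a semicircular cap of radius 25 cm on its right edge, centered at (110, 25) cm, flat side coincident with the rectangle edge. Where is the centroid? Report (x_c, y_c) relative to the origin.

x_c = 64.94 cm, y_c = 25.00 cm

Part | A | x̄ᵢ | ȳᵢ | A·x̄ᵢ | A·ȳᵢ
rectangular body | 5500.00 | 55.00 | 25.00 | 302500.00 | 137500.00
semicircular end | 981.75 | 120.61 | 25.00 | 118408.91 | 24543.69
Σ | 6481.75 |  |  | 420908.91 | 162043.69
x_c = 420908.91 / 6481.75 = 64.94 cm
y_c = 162043.69 / 6481.75 = 25.00 cm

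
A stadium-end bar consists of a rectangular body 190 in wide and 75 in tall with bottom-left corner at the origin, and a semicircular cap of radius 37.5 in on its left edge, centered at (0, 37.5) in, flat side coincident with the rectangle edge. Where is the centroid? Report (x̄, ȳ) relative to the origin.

x̄ = 80.11 in, ȳ = 37.50 in

rectangular body: A = 190 × 75 = 14250.00, centroid at (95.00, 37.50).
semicircular end: A = ½π·37.5² = 2208.93, centroid at (-15.92, 37.50).
ΣA = 16458.93 in², ΣAx̄ = 1318593.75 in³, ΣAȳ = 617209.96 in³.
x̄ = 1318593.75/16458.93 = 80.11 in; ȳ = 617209.96/16458.93 = 37.50 in.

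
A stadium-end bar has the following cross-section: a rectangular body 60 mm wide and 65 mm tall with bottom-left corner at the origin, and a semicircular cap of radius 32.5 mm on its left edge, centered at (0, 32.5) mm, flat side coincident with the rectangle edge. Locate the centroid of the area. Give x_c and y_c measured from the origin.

Part | A | x̄ᵢ | ȳᵢ | A·x̄ᵢ | A·ȳᵢ
rectangular body | 3900.00 | 30.00 | 32.50 | 117000.00 | 126750.00
semicircular end | 1659.15 | -13.79 | 32.50 | -22885.42 | 53922.49
Σ | 5559.15 |  |  | 94114.58 | 180672.49
x_c = 94114.58 / 5559.15 = 16.93 mm
y_c = 180672.49 / 5559.15 = 32.50 mm

x_c = 16.93 mm, y_c = 32.50 mm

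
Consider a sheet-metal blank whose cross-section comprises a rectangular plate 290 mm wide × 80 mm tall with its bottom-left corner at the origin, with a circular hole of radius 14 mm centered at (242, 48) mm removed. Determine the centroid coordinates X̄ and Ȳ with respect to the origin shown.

X̄ = 142.36 mm, Ȳ = 39.78 mm

plate: A = 290 × 80 = 23200.00, centroid at (145.00, 40.00).
hole: A = −π·14² = -615.75, centroid at (242.00, 48.00).
ΣA = 22584.25 mm²
ΣAX̄ = (23200.00)(145.00) + (-615.75)(242.00) = 3214987.98 mm³
ΣAȲ = (23200.00)(40.00) + (-615.75)(48.00) = 898443.90 mm³
X̄ = 3214987.98 / 22584.25 = 142.36 mm
Ȳ = 898443.90 / 22584.25 = 39.78 mm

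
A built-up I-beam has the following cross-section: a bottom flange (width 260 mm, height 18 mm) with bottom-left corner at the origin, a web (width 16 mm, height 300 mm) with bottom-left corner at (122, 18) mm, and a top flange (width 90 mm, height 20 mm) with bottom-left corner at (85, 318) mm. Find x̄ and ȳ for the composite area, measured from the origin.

Part | A | x̄ᵢ | ȳᵢ | A·x̄ᵢ | A·ȳᵢ
bottom flange | 4680.00 | 130.00 | 9.00 | 608400.00 | 42120.00
web | 4800.00 | 130.00 | 168.00 | 624000.00 | 806400.00
top flange | 1800.00 | 130.00 | 328.00 | 234000.00 | 590400.00
Σ | 11280.00 |  |  | 1466400.00 | 1438920.00
x̄ = 1466400.00 / 11280.00 = 130.00 mm
ȳ = 1438920.00 / 11280.00 = 127.56 mm

x̄ = 130.00 mm, ȳ = 127.56 mm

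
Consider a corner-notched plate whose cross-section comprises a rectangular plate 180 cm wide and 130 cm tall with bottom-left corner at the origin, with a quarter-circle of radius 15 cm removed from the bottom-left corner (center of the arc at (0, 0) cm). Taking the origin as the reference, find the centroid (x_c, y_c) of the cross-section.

x_c = 90.64 cm, y_c = 65.45 cm

plate: A = 180 × 130 = 23400.00, centroid at (90.00, 65.00).
removed quarter-circle: A = −¼π·15² = -176.71, centroid at (6.37, 6.37).
ΣA = 23223.29 cm²
ΣAx_c = (23400.00)(90.00) + (-176.71)(6.37) = 2104875.00 cm³
ΣAy_c = (23400.00)(65.00) + (-176.71)(6.37) = 1519875.00 cm³
x_c = 2104875.00 / 23223.29 = 90.64 cm
y_c = 1519875.00 / 23223.29 = 65.45 cm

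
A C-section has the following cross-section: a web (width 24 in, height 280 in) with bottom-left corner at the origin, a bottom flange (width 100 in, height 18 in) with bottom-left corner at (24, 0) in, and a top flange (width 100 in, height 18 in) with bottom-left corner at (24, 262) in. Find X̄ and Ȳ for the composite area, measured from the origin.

web: A = 24 × 280 = 6720.00, centroid at (12.00, 140.00).
bottom flange: A = 100 × 18 = 1800.00, centroid at (74.00, 9.00).
top flange: A = 100 × 18 = 1800.00, centroid at (74.00, 271.00).
ΣA = 10320.00 in², ΣAX̄ = 347040.00 in³, ΣAȲ = 1444800.00 in³.
X̄ = 347040.00/10320.00 = 33.63 in; Ȳ = 1444800.00/10320.00 = 140.00 in.

X̄ = 33.63 in, Ȳ = 140.00 in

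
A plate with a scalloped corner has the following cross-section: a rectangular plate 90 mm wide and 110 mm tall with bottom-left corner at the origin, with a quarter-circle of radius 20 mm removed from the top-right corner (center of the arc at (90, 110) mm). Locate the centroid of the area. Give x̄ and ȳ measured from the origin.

plate: A = 90 × 110 = 9900.00, centroid at (45.00, 55.00).
removed quarter-circle: A = −¼π·20² = -314.16, centroid at (81.51, 101.51).
ΣA = 9585.84 mm²
ΣAx̄ = (9900.00)(45.00) + (-314.16)(81.51) = 419892.33 mm³
ΣAȳ = (9900.00)(55.00) + (-314.16)(101.51) = 512609.15 mm³
x̄ = 419892.33 / 9585.84 = 43.80 mm
ȳ = 512609.15 / 9585.84 = 53.48 mm

x̄ = 43.80 mm, ȳ = 53.48 mm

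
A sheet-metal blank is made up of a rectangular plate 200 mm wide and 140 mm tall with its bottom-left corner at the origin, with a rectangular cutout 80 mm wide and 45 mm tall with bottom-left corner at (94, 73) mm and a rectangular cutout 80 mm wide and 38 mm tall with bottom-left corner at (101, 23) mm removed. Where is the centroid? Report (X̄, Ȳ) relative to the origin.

X̄ = 88.43 mm, Ȳ = 69.69 mm

Part | A | x̄ᵢ | ȳᵢ | A·x̄ᵢ | A·ȳᵢ
plate | 28000.00 | 100.00 | 70.00 | 2800000.00 | 1960000.00
hole 1 | -3600.00 | 134.00 | 95.50 | -482400.00 | -343800.00
hole 2 | -3040.00 | 141.00 | 42.00 | -428640.00 | -127680.00
Σ | 21360.00 |  |  | 1888960.00 | 1488520.00
X̄ = 1888960.00 / 21360.00 = 88.43 mm
Ȳ = 1488520.00 / 21360.00 = 69.69 mm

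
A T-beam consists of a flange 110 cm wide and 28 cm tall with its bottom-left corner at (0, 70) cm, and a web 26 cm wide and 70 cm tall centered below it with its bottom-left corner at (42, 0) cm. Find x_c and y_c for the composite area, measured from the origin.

x_c = 55.00 cm, y_c = 65.80 cm

Part | A | x̄ᵢ | ȳᵢ | A·x̄ᵢ | A·ȳᵢ
web | 1820.00 | 55.00 | 35.00 | 100100.00 | 63700.00
flange | 3080.00 | 55.00 | 84.00 | 169400.00 | 258720.00
Σ | 4900.00 |  |  | 269500.00 | 322420.00
x_c = 269500.00 / 4900.00 = 55.00 cm
y_c = 322420.00 / 4900.00 = 65.80 cm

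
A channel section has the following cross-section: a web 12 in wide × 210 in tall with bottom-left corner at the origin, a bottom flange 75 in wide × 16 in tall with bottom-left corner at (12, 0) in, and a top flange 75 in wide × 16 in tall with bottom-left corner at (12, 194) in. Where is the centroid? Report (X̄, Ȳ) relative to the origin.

X̄ = 27.22 in, Ȳ = 105.00 in

Part | A | x̄ᵢ | ȳᵢ | A·x̄ᵢ | A·ȳᵢ
web | 2520.00 | 6.00 | 105.00 | 15120.00 | 264600.00
bottom flange | 1200.00 | 49.50 | 8.00 | 59400.00 | 9600.00
top flange | 1200.00 | 49.50 | 202.00 | 59400.00 | 242400.00
Σ | 4920.00 |  |  | 133920.00 | 516600.00
X̄ = 133920.00 / 4920.00 = 27.22 in
Ȳ = 516600.00 / 4920.00 = 105.00 in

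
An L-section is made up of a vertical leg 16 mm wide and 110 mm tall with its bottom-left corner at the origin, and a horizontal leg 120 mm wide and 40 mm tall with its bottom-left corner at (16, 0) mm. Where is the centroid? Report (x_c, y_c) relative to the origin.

vertical leg: A = 16 × 110 = 1760.00, centroid at (8.00, 55.00).
horizontal leg: A = 120 × 40 = 4800.00, centroid at (76.00, 20.00).
ΣA = 6560.00 mm²
ΣAx_c = (1760.00)(8.00) + (4800.00)(76.00) = 378880.00 mm³
ΣAy_c = (1760.00)(55.00) + (4800.00)(20.00) = 192800.00 mm³
x_c = 378880.00 / 6560.00 = 57.76 mm
y_c = 192800.00 / 6560.00 = 29.39 mm

x_c = 57.76 mm, y_c = 29.39 mm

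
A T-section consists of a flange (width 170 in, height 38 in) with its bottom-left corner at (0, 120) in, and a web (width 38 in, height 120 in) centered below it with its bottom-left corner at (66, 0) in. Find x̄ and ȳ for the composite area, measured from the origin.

web: A = 38 × 120 = 4560.00, centroid at (85.00, 60.00).
flange: A = 170 × 38 = 6460.00, centroid at (85.00, 139.00).
ΣA = 11020.00 in²
ΣAx̄ = (4560.00)(85.00) + (6460.00)(85.00) = 936700.00 in³
ΣAȳ = (4560.00)(60.00) + (6460.00)(139.00) = 1171540.00 in³
x̄ = 936700.00 / 11020.00 = 85.00 in
ȳ = 1171540.00 / 11020.00 = 106.31 in

x̄ = 85.00 in, ȳ = 106.31 in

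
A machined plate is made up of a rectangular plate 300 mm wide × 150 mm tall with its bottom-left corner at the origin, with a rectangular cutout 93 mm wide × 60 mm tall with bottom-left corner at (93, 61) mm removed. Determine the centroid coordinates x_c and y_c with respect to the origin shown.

plate: A = 300 × 150 = 45000.00, centroid at (150.00, 75.00).
hole: A = −(93 × 60) = -5580.00, centroid at (139.50, 91.00).
ΣA = 39420.00 mm²
ΣAx_c = (45000.00)(150.00) + (-5580.00)(139.50) = 5971590.00 mm³
ΣAy_c = (45000.00)(75.00) + (-5580.00)(91.00) = 2867220.00 mm³
x_c = 5971590.00 / 39420.00 = 151.49 mm
y_c = 2867220.00 / 39420.00 = 72.74 mm

x_c = 151.49 mm, y_c = 72.74 mm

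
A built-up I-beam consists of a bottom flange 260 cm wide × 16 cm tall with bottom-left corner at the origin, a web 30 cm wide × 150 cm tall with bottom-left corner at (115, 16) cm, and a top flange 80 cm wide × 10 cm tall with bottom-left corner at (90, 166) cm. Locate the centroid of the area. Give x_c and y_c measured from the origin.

bottom flange: A = 260 × 16 = 4160.00, centroid at (130.00, 8.00).
web: A = 30 × 150 = 4500.00, centroid at (130.00, 91.00).
top flange: A = 80 × 10 = 800.00, centroid at (130.00, 171.00).
ΣA = 9460.00 cm², ΣAx_c = 1229800.00 cm³, ΣAy_c = 579580.00 cm³.
x_c = 1229800.00/9460.00 = 130.00 cm; y_c = 579580.00/9460.00 = 61.27 cm.

x_c = 130.00 cm, y_c = 61.27 cm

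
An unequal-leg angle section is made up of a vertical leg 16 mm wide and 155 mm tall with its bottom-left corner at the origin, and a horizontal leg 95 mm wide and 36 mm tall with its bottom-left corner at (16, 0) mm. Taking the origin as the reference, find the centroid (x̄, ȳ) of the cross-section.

x̄ = 40.17 mm, ȳ = 43.01 mm

Part | A | x̄ᵢ | ȳᵢ | A·x̄ᵢ | A·ȳᵢ
vertical leg | 2480.00 | 8.00 | 77.50 | 19840.00 | 192200.00
horizontal leg | 3420.00 | 63.50 | 18.00 | 217170.00 | 61560.00
Σ | 5900.00 |  |  | 237010.00 | 253760.00
x̄ = 237010.00 / 5900.00 = 40.17 mm
ȳ = 253760.00 / 5900.00 = 43.01 mm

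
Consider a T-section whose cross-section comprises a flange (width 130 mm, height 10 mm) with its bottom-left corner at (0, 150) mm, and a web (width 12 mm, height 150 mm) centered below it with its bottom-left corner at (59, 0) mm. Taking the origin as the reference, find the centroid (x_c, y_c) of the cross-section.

x_c = 65.00 mm, y_c = 108.55 mm

web: A = 12 × 150 = 1800.00, centroid at (65.00, 75.00).
flange: A = 130 × 10 = 1300.00, centroid at (65.00, 155.00).
ΣA = 3100.00 mm²
ΣAx_c = (1800.00)(65.00) + (1300.00)(65.00) = 201500.00 mm³
ΣAy_c = (1800.00)(75.00) + (1300.00)(155.00) = 336500.00 mm³
x_c = 201500.00 / 3100.00 = 65.00 mm
y_c = 336500.00 / 3100.00 = 108.55 mm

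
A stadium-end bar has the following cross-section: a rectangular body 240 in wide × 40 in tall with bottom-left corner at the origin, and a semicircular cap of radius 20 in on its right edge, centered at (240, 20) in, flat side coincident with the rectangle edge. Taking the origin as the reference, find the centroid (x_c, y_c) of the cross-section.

rectangular body: A = 240 × 40 = 9600.00, centroid at (120.00, 20.00).
semicircular end: A = ½π·20² = 628.32, centroid at (248.49, 20.00).
ΣA = 10228.32 in², ΣAx_c = 1308129.78 in³, ΣAy_c = 204566.37 in³.
x_c = 1308129.78/10228.32 = 127.89 in; y_c = 204566.37/10228.32 = 20.00 in.

x_c = 127.89 in, y_c = 20.00 in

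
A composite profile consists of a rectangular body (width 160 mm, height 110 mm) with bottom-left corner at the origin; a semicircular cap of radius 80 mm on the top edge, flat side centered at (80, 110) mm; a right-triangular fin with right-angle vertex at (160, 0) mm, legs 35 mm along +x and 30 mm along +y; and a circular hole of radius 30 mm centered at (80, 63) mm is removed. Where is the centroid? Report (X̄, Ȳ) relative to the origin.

rectangular body: A = 160 × 110 = 17600.00, centroid at (80.00, 55.00).
semicircular top: A = ½π·80² = 10053.10, centroid at (80.00, 143.95).
triangular fin: A = ½·35·30 = 525.00, centroid at (171.67, 10.00).
hole: A = −π·30² = -2827.43, centroid at (80.00, 63.00).
ΣA = 25350.66 mm², ΣAX̄ = 2076178.05 mm³, ΣAȲ = 2242295.64 mm³.
X̄ = 2076178.05/25350.66 = 81.90 mm; Ȳ = 2242295.64/25350.66 = 88.45 mm.

X̄ = 81.90 mm, Ȳ = 88.45 mm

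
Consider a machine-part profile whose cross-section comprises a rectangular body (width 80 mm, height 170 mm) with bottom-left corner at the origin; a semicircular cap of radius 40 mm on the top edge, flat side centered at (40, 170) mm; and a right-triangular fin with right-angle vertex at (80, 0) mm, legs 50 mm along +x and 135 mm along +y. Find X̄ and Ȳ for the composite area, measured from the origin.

Part | A | x̄ᵢ | ȳᵢ | A·x̄ᵢ | A·ȳᵢ
rectangular body | 13600.00 | 40.00 | 85.00 | 544000.00 | 1156000.00
semicircular top | 2513.27 | 40.00 | 186.98 | 100530.96 | 469923.27
triangular fin | 3375.00 | 96.67 | 45.00 | 326250.00 | 151875.00
Σ | 19488.27 |  |  | 970780.96 | 1777798.27
X̄ = 970780.96 / 19488.27 = 49.81 mm
Ȳ = 1777798.27 / 19488.27 = 91.22 mm

X̄ = 49.81 mm, Ȳ = 91.22 mm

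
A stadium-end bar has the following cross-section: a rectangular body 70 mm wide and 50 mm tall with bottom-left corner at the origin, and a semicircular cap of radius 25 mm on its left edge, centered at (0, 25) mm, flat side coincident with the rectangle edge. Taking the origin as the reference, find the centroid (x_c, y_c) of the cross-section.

x_c = 25.01 mm, y_c = 25.00 mm

rectangular body: A = 70 × 50 = 3500.00, centroid at (35.00, 25.00).
semicircular end: A = ½π·25² = 981.75, centroid at (-10.61, 25.00).
ΣA = 4481.75 mm²
ΣAx_c = (3500.00)(35.00) + (981.75)(-10.61) = 112083.33 mm³
ΣAy_c = (3500.00)(25.00) + (981.75)(25.00) = 112043.69 mm³
x_c = 112083.33 / 4481.75 = 25.01 mm
y_c = 112043.69 / 4481.75 = 25.00 mm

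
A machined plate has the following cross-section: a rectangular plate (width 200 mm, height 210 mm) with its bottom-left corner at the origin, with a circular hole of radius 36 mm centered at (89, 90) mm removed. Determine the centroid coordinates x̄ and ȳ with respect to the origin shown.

Part | A | x̄ᵢ | ȳᵢ | A·x̄ᵢ | A·ȳᵢ
plate | 42000.00 | 100.00 | 105.00 | 4200000.00 | 4410000.00
hole | -4071.50 | 89.00 | 90.00 | -362363.86 | -366435.37
Σ | 37928.50 |  |  | 3837636.14 | 4043564.63
x̄ = 3837636.14 / 37928.50 = 101.18 mm
ȳ = 4043564.63 / 37928.50 = 106.61 mm

x̄ = 101.18 mm, ȳ = 106.61 mm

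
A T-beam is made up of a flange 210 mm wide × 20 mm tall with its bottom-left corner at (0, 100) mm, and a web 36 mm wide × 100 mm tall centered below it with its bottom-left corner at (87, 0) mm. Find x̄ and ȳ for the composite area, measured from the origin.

x̄ = 105.00 mm, ȳ = 82.31 mm

web: A = 36 × 100 = 3600.00, centroid at (105.00, 50.00).
flange: A = 210 × 20 = 4200.00, centroid at (105.00, 110.00).
ΣA = 7800.00 mm², ΣAx̄ = 819000.00 mm³, ΣAȳ = 642000.00 mm³.
x̄ = 819000.00/7800.00 = 105.00 mm; ȳ = 642000.00/7800.00 = 82.31 mm.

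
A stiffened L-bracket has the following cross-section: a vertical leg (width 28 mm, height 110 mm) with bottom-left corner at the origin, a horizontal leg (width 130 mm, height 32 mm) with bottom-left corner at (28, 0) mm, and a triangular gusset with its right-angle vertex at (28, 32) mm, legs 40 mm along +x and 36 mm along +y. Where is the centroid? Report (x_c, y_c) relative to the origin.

x_c = 57.76 mm, y_c = 33.62 mm

Part | A | x̄ᵢ | ȳᵢ | A·x̄ᵢ | A·ȳᵢ
vertical leg | 3080.00 | 14.00 | 55.00 | 43120.00 | 169400.00
horizontal leg | 4160.00 | 93.00 | 16.00 | 386880.00 | 66560.00
gusset | 720.00 | 41.33 | 44.00 | 29760.00 | 31680.00
Σ | 7960.00 |  |  | 459760.00 | 267640.00
x_c = 459760.00 / 7960.00 = 57.76 mm
y_c = 267640.00 / 7960.00 = 33.62 mm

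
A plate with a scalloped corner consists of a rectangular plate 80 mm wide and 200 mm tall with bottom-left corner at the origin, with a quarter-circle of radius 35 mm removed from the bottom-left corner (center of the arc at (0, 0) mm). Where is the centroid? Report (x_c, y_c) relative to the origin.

x_c = 41.61 mm, y_c = 105.45 mm

Part | A | x̄ᵢ | ȳᵢ | A·x̄ᵢ | A·ȳᵢ
plate | 16000.00 | 40.00 | 100.00 | 640000.00 | 1600000.00
removed quarter-circle | -962.11 | 14.85 | 14.85 | -14291.67 | -14291.67
Σ | 15037.89 |  |  | 625708.33 | 1585708.33
x_c = 625708.33 / 15037.89 = 41.61 mm
y_c = 1585708.33 / 15037.89 = 105.45 mm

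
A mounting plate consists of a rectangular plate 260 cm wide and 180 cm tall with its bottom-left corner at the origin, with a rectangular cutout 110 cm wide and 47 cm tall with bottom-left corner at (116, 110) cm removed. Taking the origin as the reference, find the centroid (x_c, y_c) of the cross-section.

plate: A = 260 × 180 = 46800.00, centroid at (130.00, 90.00).
hole: A = −(110 × 47) = -5170.00, centroid at (171.00, 133.50).
ΣA = 41630.00 cm², ΣAx_c = 5199930.00 cm³, ΣAy_c = 3521805.00 cm³.
x_c = 5199930.00/41630.00 = 124.91 cm; y_c = 3521805.00/41630.00 = 84.60 cm.

x_c = 124.91 cm, y_c = 84.60 cm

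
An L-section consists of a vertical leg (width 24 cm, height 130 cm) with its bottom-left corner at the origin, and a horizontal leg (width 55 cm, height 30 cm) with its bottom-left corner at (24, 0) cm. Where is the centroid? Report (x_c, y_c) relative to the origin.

x_c = 25.66 cm, y_c = 47.70 cm

vertical leg: A = 24 × 130 = 3120.00, centroid at (12.00, 65.00).
horizontal leg: A = 55 × 30 = 1650.00, centroid at (51.50, 15.00).
ΣA = 4770.00 cm²
ΣAx_c = (3120.00)(12.00) + (1650.00)(51.50) = 122415.00 cm³
ΣAy_c = (3120.00)(65.00) + (1650.00)(15.00) = 227550.00 cm³
x_c = 122415.00 / 4770.00 = 25.66 cm
y_c = 227550.00 / 4770.00 = 47.70 cm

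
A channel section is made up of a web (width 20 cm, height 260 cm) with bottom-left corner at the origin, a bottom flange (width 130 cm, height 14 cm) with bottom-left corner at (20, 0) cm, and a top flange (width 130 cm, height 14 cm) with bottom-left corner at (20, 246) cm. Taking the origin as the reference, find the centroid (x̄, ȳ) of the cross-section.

x̄ = 40.88 cm, ȳ = 130.00 cm

web: A = 20 × 260 = 5200.00, centroid at (10.00, 130.00).
bottom flange: A = 130 × 14 = 1820.00, centroid at (85.00, 7.00).
top flange: A = 130 × 14 = 1820.00, centroid at (85.00, 253.00).
ΣA = 8840.00 cm², ΣAx̄ = 361400.00 cm³, ΣAȳ = 1149200.00 cm³.
x̄ = 361400.00/8840.00 = 40.88 cm; ȳ = 1149200.00/8840.00 = 130.00 cm.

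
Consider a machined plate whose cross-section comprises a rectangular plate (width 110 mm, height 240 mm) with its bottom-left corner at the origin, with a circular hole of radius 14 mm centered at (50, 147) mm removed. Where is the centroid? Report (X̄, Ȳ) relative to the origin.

X̄ = 55.12 mm, Ȳ = 119.36 mm

plate: A = 110 × 240 = 26400.00, centroid at (55.00, 120.00).
hole: A = −π·14² = -615.75, centroid at (50.00, 147.00).
ΣA = 25784.25 mm²
ΣAX̄ = (26400.00)(55.00) + (-615.75)(50.00) = 1421212.39 mm³
ΣAȲ = (26400.00)(120.00) + (-615.75)(147.00) = 3077484.43 mm³
X̄ = 1421212.39 / 25784.25 = 55.12 mm
Ȳ = 3077484.43 / 25784.25 = 119.36 mm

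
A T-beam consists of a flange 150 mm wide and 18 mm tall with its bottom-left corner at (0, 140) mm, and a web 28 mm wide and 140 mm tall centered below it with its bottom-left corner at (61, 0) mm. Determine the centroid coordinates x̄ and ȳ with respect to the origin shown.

web: A = 28 × 140 = 3920.00, centroid at (75.00, 70.00).
flange: A = 150 × 18 = 2700.00, centroid at (75.00, 149.00).
ΣA = 6620.00 mm²
ΣAx̄ = (3920.00)(75.00) + (2700.00)(75.00) = 496500.00 mm³
ΣAȳ = (3920.00)(70.00) + (2700.00)(149.00) = 676700.00 mm³
x̄ = 496500.00 / 6620.00 = 75.00 mm
ȳ = 676700.00 / 6620.00 = 102.22 mm

x̄ = 75.00 mm, ȳ = 102.22 mm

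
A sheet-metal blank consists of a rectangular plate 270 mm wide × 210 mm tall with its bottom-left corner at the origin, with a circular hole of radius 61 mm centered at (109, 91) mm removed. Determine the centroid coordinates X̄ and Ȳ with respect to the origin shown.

X̄ = 141.75 mm, Ȳ = 108.64 mm

Part | A | x̄ᵢ | ȳᵢ | A·x̄ᵢ | A·ȳᵢ
plate | 56700.00 | 135.00 | 105.00 | 7654500.00 | 5953500.00
hole | -11689.87 | 109.00 | 91.00 | -1274195.42 | -1063777.83
Σ | 45010.13 |  |  | 6380304.58 | 4889722.17
X̄ = 6380304.58 / 45010.13 = 141.75 mm
Ȳ = 4889722.17 / 45010.13 = 108.64 mm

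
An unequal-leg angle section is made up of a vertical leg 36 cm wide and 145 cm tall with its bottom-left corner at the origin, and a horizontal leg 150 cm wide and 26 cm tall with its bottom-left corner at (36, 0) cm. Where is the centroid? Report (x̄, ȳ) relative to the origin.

x̄ = 57.77 cm, ȳ = 47.06 cm

vertical leg: A = 36 × 145 = 5220.00, centroid at (18.00, 72.50).
horizontal leg: A = 150 × 26 = 3900.00, centroid at (111.00, 13.00).
ΣA = 9120.00 cm²
ΣAx̄ = (5220.00)(18.00) + (3900.00)(111.00) = 526860.00 cm³
ΣAȳ = (5220.00)(72.50) + (3900.00)(13.00) = 429150.00 cm³
x̄ = 526860.00 / 9120.00 = 57.77 cm
ȳ = 429150.00 / 9120.00 = 47.06 cm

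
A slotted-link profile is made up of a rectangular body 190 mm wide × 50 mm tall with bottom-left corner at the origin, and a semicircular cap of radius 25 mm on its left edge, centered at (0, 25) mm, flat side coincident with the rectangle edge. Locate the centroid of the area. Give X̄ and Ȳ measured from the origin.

rectangular body: A = 190 × 50 = 9500.00, centroid at (95.00, 25.00).
semicircular end: A = ½π·25² = 981.75, centroid at (-10.61, 25.00).
ΣA = 10481.75 mm²
ΣAX̄ = (9500.00)(95.00) + (981.75)(-10.61) = 892083.33 mm³
ΣAȲ = (9500.00)(25.00) + (981.75)(25.00) = 262043.69 mm³
X̄ = 892083.33 / 10481.75 = 85.11 mm
Ȳ = 262043.69 / 10481.75 = 25.00 mm

X̄ = 85.11 mm, Ȳ = 25.00 mm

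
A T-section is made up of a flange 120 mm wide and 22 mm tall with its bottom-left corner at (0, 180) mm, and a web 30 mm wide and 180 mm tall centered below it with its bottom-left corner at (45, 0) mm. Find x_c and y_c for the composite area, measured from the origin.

x_c = 60.00 mm, y_c = 123.16 mm

web: A = 30 × 180 = 5400.00, centroid at (60.00, 90.00).
flange: A = 120 × 22 = 2640.00, centroid at (60.00, 191.00).
ΣA = 8040.00 mm²
ΣAx_c = (5400.00)(60.00) + (2640.00)(60.00) = 482400.00 mm³
ΣAy_c = (5400.00)(90.00) + (2640.00)(191.00) = 990240.00 mm³
x_c = 482400.00 / 8040.00 = 60.00 mm
y_c = 990240.00 / 8040.00 = 123.16 mm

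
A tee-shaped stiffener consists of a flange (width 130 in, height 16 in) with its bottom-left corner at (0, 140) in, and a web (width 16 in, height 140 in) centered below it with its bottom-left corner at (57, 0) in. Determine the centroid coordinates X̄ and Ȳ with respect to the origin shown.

X̄ = 65.00 in, Ȳ = 107.56 in

web: A = 16 × 140 = 2240.00, centroid at (65.00, 70.00).
flange: A = 130 × 16 = 2080.00, centroid at (65.00, 148.00).
ΣA = 4320.00 in²
ΣAX̄ = (2240.00)(65.00) + (2080.00)(65.00) = 280800.00 in³
ΣAȲ = (2240.00)(70.00) + (2080.00)(148.00) = 464640.00 in³
X̄ = 280800.00 / 4320.00 = 65.00 in
Ȳ = 464640.00 / 4320.00 = 107.56 in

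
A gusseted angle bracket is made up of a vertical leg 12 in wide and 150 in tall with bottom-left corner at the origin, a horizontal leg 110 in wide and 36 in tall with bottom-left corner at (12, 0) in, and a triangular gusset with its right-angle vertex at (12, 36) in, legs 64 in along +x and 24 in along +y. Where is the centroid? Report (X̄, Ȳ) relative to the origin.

vertical leg: A = 12 × 150 = 1800.00, centroid at (6.00, 75.00).
horizontal leg: A = 110 × 36 = 3960.00, centroid at (67.00, 18.00).
gusset: A = ½·64·24 = 768.00, centroid at (33.33, 44.00).
ΣA = 6528.00 in²
ΣAX̄ = (1800.00)(6.00) + (3960.00)(67.00) + (768.00)(33.33) = 301720.00 in³
ΣAȲ = (1800.00)(75.00) + (3960.00)(18.00) + (768.00)(44.00) = 240072.00 in³
X̄ = 301720.00 / 6528.00 = 46.22 in
Ȳ = 240072.00 / 6528.00 = 36.78 in

X̄ = 46.22 in, Ȳ = 36.78 in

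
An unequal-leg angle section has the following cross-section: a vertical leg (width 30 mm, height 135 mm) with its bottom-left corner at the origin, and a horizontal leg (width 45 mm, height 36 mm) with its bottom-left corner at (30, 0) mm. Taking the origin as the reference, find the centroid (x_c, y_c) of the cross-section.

x_c = 25.71 mm, y_c = 53.36 mm

vertical leg: A = 30 × 135 = 4050.00, centroid at (15.00, 67.50).
horizontal leg: A = 45 × 36 = 1620.00, centroid at (52.50, 18.00).
ΣA = 5670.00 mm², ΣAx_c = 145800.00 mm³, ΣAy_c = 302535.00 mm³.
x_c = 145800.00/5670.00 = 25.71 mm; y_c = 302535.00/5670.00 = 53.36 mm.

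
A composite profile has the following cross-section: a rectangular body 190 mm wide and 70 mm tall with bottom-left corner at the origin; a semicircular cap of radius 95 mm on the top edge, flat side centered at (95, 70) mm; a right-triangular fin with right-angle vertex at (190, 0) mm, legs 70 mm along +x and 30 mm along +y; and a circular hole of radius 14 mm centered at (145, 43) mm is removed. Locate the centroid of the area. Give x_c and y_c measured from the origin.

rectangular body: A = 190 × 70 = 13300.00, centroid at (95.00, 35.00).
semicircular top: A = ½π·95² = 14176.44, centroid at (95.00, 110.32).
triangular fin: A = ½·70·30 = 1050.00, centroid at (213.33, 10.00).
hole: A = −π·14² = -615.75, centroid at (145.00, 43.00).
ΣA = 27910.68 mm²
ΣAx_c = (13300.00)(95.00) + (14176.44)(95.00) + (1050.00)(213.33) + (-615.75)(145.00) = 2744977.44 mm³
ΣAy_c = (13300.00)(35.00) + (14176.44)(110.32) + (1050.00)(10.00) + (-615.75)(43.00) = 2013456.57 mm³
x_c = 2744977.44 / 27910.68 = 98.35 mm
y_c = 2013456.57 / 27910.68 = 72.14 mm

x_c = 98.35 mm, y_c = 72.14 mm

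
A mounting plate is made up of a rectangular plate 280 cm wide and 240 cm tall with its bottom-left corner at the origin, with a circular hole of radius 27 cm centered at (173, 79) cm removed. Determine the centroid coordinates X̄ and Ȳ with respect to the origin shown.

plate: A = 280 × 240 = 67200.00, centroid at (140.00, 120.00).
hole: A = −π·27² = -2290.22, centroid at (173.00, 79.00).
ΣA = 64909.78 cm², ΣAX̄ = 9011791.76 cm³, ΣAȲ = 7883072.54 cm³.
X̄ = 9011791.76/64909.78 = 138.84 cm; Ȳ = 7883072.54/64909.78 = 121.45 cm.

X̄ = 138.84 cm, Ȳ = 121.45 cm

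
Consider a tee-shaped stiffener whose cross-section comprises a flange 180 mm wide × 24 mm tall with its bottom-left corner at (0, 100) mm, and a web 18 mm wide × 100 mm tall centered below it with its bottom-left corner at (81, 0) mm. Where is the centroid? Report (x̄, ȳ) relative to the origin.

web: A = 18 × 100 = 1800.00, centroid at (90.00, 50.00).
flange: A = 180 × 24 = 4320.00, centroid at (90.00, 112.00).
ΣA = 6120.00 mm², ΣAx̄ = 550800.00 mm³, ΣAȳ = 573840.00 mm³.
x̄ = 550800.00/6120.00 = 90.00 mm; ȳ = 573840.00/6120.00 = 93.76 mm.

x̄ = 90.00 mm, ȳ = 93.76 mm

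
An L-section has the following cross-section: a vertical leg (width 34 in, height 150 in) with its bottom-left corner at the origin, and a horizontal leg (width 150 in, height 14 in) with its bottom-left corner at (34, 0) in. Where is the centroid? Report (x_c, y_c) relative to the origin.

vertical leg: A = 34 × 150 = 5100.00, centroid at (17.00, 75.00).
horizontal leg: A = 150 × 14 = 2100.00, centroid at (109.00, 7.00).
ΣA = 7200.00 in², ΣAx_c = 315600.00 in³, ΣAy_c = 397200.00 in³.
x_c = 315600.00/7200.00 = 43.83 in; y_c = 397200.00/7200.00 = 55.17 in.

x_c = 43.83 in, y_c = 55.17 in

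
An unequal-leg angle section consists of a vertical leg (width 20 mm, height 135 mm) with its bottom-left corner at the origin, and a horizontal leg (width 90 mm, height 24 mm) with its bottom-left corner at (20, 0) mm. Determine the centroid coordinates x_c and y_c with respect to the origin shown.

x_c = 34.44 mm, y_c = 42.83 mm

vertical leg: A = 20 × 135 = 2700.00, centroid at (10.00, 67.50).
horizontal leg: A = 90 × 24 = 2160.00, centroid at (65.00, 12.00).
ΣA = 4860.00 mm², ΣAx_c = 167400.00 mm³, ΣAy_c = 208170.00 mm³.
x_c = 167400.00/4860.00 = 34.44 mm; y_c = 208170.00/4860.00 = 42.83 mm.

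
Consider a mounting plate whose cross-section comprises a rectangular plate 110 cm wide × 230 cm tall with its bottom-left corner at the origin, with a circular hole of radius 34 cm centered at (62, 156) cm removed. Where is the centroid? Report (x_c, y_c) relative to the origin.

Part | A | x̄ᵢ | ȳᵢ | A·x̄ᵢ | A·ȳᵢ
plate | 25300.00 | 55.00 | 115.00 | 1391500.00 | 2909500.00
hole | -3631.68 | 62.00 | 156.00 | -225164.23 | -566542.25
Σ | 21668.32 |  |  | 1166335.77 | 2342957.75
x_c = 1166335.77 / 21668.32 = 53.83 cm
y_c = 2342957.75 / 21668.32 = 108.13 cm

x_c = 53.83 cm, y_c = 108.13 cm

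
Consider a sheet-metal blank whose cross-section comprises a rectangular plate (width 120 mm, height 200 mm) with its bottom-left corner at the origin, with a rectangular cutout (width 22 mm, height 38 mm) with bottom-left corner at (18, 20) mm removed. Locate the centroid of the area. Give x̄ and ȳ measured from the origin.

plate: A = 120 × 200 = 24000.00, centroid at (60.00, 100.00).
hole: A = −(22 × 38) = -836.00, centroid at (29.00, 39.00).
ΣA = 23164.00 mm²
ΣAx̄ = (24000.00)(60.00) + (-836.00)(29.00) = 1415756.00 mm³
ΣAȳ = (24000.00)(100.00) + (-836.00)(39.00) = 2367396.00 mm³
x̄ = 1415756.00 / 23164.00 = 61.12 mm
ȳ = 2367396.00 / 23164.00 = 102.20 mm

x̄ = 61.12 mm, ȳ = 102.20 mm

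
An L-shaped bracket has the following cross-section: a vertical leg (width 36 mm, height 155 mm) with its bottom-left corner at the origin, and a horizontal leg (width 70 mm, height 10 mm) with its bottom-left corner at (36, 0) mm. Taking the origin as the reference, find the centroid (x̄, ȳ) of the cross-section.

x̄ = 23.91 mm, ȳ = 69.42 mm

vertical leg: A = 36 × 155 = 5580.00, centroid at (18.00, 77.50).
horizontal leg: A = 70 × 10 = 700.00, centroid at (71.00, 5.00).
ΣA = 6280.00 mm²
ΣAx̄ = (5580.00)(18.00) + (700.00)(71.00) = 150140.00 mm³
ΣAȳ = (5580.00)(77.50) + (700.00)(5.00) = 435950.00 mm³
x̄ = 150140.00 / 6280.00 = 23.91 mm
ȳ = 435950.00 / 6280.00 = 69.42 mm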